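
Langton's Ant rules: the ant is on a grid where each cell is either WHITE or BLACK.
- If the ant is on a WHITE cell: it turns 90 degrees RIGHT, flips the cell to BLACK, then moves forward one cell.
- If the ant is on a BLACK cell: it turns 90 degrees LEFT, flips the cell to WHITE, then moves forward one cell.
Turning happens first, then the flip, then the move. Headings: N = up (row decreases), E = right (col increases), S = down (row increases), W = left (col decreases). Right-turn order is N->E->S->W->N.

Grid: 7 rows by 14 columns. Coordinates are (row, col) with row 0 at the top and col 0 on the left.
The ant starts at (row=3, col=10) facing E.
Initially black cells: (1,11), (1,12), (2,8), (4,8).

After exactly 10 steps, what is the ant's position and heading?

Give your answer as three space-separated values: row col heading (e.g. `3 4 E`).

Answer: 2 9 W

Derivation:
Step 1: on WHITE (3,10): turn R to S, flip to black, move to (4,10). |black|=5
Step 2: on WHITE (4,10): turn R to W, flip to black, move to (4,9). |black|=6
Step 3: on WHITE (4,9): turn R to N, flip to black, move to (3,9). |black|=7
Step 4: on WHITE (3,9): turn R to E, flip to black, move to (3,10). |black|=8
Step 5: on BLACK (3,10): turn L to N, flip to white, move to (2,10). |black|=7
Step 6: on WHITE (2,10): turn R to E, flip to black, move to (2,11). |black|=8
Step 7: on WHITE (2,11): turn R to S, flip to black, move to (3,11). |black|=9
Step 8: on WHITE (3,11): turn R to W, flip to black, move to (3,10). |black|=10
Step 9: on WHITE (3,10): turn R to N, flip to black, move to (2,10). |black|=11
Step 10: on BLACK (2,10): turn L to W, flip to white, move to (2,9). |black|=10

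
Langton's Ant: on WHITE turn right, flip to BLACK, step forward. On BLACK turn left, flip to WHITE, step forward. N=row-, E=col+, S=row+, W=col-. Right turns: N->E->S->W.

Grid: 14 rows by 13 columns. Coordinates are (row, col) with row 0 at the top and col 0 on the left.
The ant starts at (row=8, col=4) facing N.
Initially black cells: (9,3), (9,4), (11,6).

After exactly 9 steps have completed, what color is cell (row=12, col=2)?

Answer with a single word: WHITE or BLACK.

Answer: WHITE

Derivation:
Step 1: on WHITE (8,4): turn R to E, flip to black, move to (8,5). |black|=4
Step 2: on WHITE (8,5): turn R to S, flip to black, move to (9,5). |black|=5
Step 3: on WHITE (9,5): turn R to W, flip to black, move to (9,4). |black|=6
Step 4: on BLACK (9,4): turn L to S, flip to white, move to (10,4). |black|=5
Step 5: on WHITE (10,4): turn R to W, flip to black, move to (10,3). |black|=6
Step 6: on WHITE (10,3): turn R to N, flip to black, move to (9,3). |black|=7
Step 7: on BLACK (9,3): turn L to W, flip to white, move to (9,2). |black|=6
Step 8: on WHITE (9,2): turn R to N, flip to black, move to (8,2). |black|=7
Step 9: on WHITE (8,2): turn R to E, flip to black, move to (8,3). |black|=8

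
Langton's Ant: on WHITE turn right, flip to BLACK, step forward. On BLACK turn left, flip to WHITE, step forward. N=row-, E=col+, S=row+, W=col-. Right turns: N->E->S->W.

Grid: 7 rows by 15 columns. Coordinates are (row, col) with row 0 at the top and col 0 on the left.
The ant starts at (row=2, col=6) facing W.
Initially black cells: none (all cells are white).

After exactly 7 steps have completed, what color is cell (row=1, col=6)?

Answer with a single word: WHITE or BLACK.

Step 1: on WHITE (2,6): turn R to N, flip to black, move to (1,6). |black|=1
Step 2: on WHITE (1,6): turn R to E, flip to black, move to (1,7). |black|=2
Step 3: on WHITE (1,7): turn R to S, flip to black, move to (2,7). |black|=3
Step 4: on WHITE (2,7): turn R to W, flip to black, move to (2,6). |black|=4
Step 5: on BLACK (2,6): turn L to S, flip to white, move to (3,6). |black|=3
Step 6: on WHITE (3,6): turn R to W, flip to black, move to (3,5). |black|=4
Step 7: on WHITE (3,5): turn R to N, flip to black, move to (2,5). |black|=5

Answer: BLACK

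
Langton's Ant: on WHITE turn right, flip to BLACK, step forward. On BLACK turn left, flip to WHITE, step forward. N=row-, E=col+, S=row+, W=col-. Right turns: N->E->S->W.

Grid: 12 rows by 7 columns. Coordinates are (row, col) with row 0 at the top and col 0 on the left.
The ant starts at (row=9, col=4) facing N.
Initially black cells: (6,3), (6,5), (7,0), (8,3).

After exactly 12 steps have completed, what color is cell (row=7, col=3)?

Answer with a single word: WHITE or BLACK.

Step 1: on WHITE (9,4): turn R to E, flip to black, move to (9,5). |black|=5
Step 2: on WHITE (9,5): turn R to S, flip to black, move to (10,5). |black|=6
Step 3: on WHITE (10,5): turn R to W, flip to black, move to (10,4). |black|=7
Step 4: on WHITE (10,4): turn R to N, flip to black, move to (9,4). |black|=8
Step 5: on BLACK (9,4): turn L to W, flip to white, move to (9,3). |black|=7
Step 6: on WHITE (9,3): turn R to N, flip to black, move to (8,3). |black|=8
Step 7: on BLACK (8,3): turn L to W, flip to white, move to (8,2). |black|=7
Step 8: on WHITE (8,2): turn R to N, flip to black, move to (7,2). |black|=8
Step 9: on WHITE (7,2): turn R to E, flip to black, move to (7,3). |black|=9
Step 10: on WHITE (7,3): turn R to S, flip to black, move to (8,3). |black|=10
Step 11: on WHITE (8,3): turn R to W, flip to black, move to (8,2). |black|=11
Step 12: on BLACK (8,2): turn L to S, flip to white, move to (9,2). |black|=10

Answer: BLACK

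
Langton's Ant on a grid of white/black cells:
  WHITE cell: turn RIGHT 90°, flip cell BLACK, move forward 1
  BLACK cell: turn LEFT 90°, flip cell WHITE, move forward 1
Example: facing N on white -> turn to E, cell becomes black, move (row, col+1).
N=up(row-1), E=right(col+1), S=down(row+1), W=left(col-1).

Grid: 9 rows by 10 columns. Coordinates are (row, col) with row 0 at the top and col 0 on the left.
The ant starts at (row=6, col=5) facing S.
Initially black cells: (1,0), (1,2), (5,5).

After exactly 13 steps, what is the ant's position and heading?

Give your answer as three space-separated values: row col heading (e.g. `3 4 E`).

Answer: 4 4 W

Derivation:
Step 1: on WHITE (6,5): turn R to W, flip to black, move to (6,4). |black|=4
Step 2: on WHITE (6,4): turn R to N, flip to black, move to (5,4). |black|=5
Step 3: on WHITE (5,4): turn R to E, flip to black, move to (5,5). |black|=6
Step 4: on BLACK (5,5): turn L to N, flip to white, move to (4,5). |black|=5
Step 5: on WHITE (4,5): turn R to E, flip to black, move to (4,6). |black|=6
Step 6: on WHITE (4,6): turn R to S, flip to black, move to (5,6). |black|=7
Step 7: on WHITE (5,6): turn R to W, flip to black, move to (5,5). |black|=8
Step 8: on WHITE (5,5): turn R to N, flip to black, move to (4,5). |black|=9
Step 9: on BLACK (4,5): turn L to W, flip to white, move to (4,4). |black|=8
Step 10: on WHITE (4,4): turn R to N, flip to black, move to (3,4). |black|=9
Step 11: on WHITE (3,4): turn R to E, flip to black, move to (3,5). |black|=10
Step 12: on WHITE (3,5): turn R to S, flip to black, move to (4,5). |black|=11
Step 13: on WHITE (4,5): turn R to W, flip to black, move to (4,4). |black|=12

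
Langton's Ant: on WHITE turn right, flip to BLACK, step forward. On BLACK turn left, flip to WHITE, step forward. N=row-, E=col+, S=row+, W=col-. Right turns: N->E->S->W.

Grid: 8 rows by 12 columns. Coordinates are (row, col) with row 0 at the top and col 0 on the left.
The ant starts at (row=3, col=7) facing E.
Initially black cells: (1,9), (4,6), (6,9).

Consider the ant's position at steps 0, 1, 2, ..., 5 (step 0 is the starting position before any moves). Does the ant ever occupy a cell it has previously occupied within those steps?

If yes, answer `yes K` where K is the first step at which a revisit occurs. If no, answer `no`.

Answer: no

Derivation:
Step 1: on WHITE (3,7): turn R to S, flip to black, move to (4,7). |black|=4 — new cell
Step 2: on WHITE (4,7): turn R to W, flip to black, move to (4,6). |black|=5 — new cell
Step 3: on BLACK (4,6): turn L to S, flip to white, move to (5,6). |black|=4 — new cell
Step 4: on WHITE (5,6): turn R to W, flip to black, move to (5,5). |black|=5 — new cell
Step 5: on WHITE (5,5): turn R to N, flip to black, move to (4,5). |black|=6 — new cell
No revisit within 5 steps.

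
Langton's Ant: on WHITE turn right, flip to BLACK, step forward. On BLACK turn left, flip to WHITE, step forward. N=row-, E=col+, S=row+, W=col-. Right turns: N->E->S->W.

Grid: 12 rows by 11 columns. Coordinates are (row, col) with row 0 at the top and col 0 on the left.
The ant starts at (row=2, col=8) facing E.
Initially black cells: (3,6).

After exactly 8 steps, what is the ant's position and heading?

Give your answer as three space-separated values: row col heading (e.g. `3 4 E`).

Step 1: on WHITE (2,8): turn R to S, flip to black, move to (3,8). |black|=2
Step 2: on WHITE (3,8): turn R to W, flip to black, move to (3,7). |black|=3
Step 3: on WHITE (3,7): turn R to N, flip to black, move to (2,7). |black|=4
Step 4: on WHITE (2,7): turn R to E, flip to black, move to (2,8). |black|=5
Step 5: on BLACK (2,8): turn L to N, flip to white, move to (1,8). |black|=4
Step 6: on WHITE (1,8): turn R to E, flip to black, move to (1,9). |black|=5
Step 7: on WHITE (1,9): turn R to S, flip to black, move to (2,9). |black|=6
Step 8: on WHITE (2,9): turn R to W, flip to black, move to (2,8). |black|=7

Answer: 2 8 W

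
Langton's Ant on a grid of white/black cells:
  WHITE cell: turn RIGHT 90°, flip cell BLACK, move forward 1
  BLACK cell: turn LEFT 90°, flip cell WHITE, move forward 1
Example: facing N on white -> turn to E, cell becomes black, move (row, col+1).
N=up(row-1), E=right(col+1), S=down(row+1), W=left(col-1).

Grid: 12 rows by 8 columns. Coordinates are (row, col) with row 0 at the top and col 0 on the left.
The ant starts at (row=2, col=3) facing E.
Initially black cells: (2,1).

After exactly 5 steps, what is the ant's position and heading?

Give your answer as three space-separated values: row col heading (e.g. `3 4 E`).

Answer: 1 3 N

Derivation:
Step 1: on WHITE (2,3): turn R to S, flip to black, move to (3,3). |black|=2
Step 2: on WHITE (3,3): turn R to W, flip to black, move to (3,2). |black|=3
Step 3: on WHITE (3,2): turn R to N, flip to black, move to (2,2). |black|=4
Step 4: on WHITE (2,2): turn R to E, flip to black, move to (2,3). |black|=5
Step 5: on BLACK (2,3): turn L to N, flip to white, move to (1,3). |black|=4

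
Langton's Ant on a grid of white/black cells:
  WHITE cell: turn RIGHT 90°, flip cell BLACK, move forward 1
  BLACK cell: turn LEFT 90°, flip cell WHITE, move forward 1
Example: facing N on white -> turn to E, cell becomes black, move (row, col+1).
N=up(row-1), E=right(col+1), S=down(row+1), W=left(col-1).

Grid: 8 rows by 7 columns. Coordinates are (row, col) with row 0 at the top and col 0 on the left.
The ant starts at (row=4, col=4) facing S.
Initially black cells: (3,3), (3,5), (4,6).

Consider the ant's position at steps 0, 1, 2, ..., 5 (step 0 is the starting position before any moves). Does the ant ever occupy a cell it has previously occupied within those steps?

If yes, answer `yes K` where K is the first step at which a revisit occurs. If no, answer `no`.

Step 1: on WHITE (4,4): turn R to W, flip to black, move to (4,3). |black|=4 — new cell
Step 2: on WHITE (4,3): turn R to N, flip to black, move to (3,3). |black|=5 — new cell
Step 3: on BLACK (3,3): turn L to W, flip to white, move to (3,2). |black|=4 — new cell
Step 4: on WHITE (3,2): turn R to N, flip to black, move to (2,2). |black|=5 — new cell
Step 5: on WHITE (2,2): turn R to E, flip to black, move to (2,3). |black|=6 — new cell
No revisit within 5 steps.

Answer: no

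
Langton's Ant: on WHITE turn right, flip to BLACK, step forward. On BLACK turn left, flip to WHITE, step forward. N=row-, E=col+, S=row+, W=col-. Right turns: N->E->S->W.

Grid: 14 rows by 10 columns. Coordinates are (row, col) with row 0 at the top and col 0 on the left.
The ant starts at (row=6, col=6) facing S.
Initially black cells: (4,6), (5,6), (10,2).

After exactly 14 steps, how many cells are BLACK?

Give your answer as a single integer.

Step 1: on WHITE (6,6): turn R to W, flip to black, move to (6,5). |black|=4
Step 2: on WHITE (6,5): turn R to N, flip to black, move to (5,5). |black|=5
Step 3: on WHITE (5,5): turn R to E, flip to black, move to (5,6). |black|=6
Step 4: on BLACK (5,6): turn L to N, flip to white, move to (4,6). |black|=5
Step 5: on BLACK (4,6): turn L to W, flip to white, move to (4,5). |black|=4
Step 6: on WHITE (4,5): turn R to N, flip to black, move to (3,5). |black|=5
Step 7: on WHITE (3,5): turn R to E, flip to black, move to (3,6). |black|=6
Step 8: on WHITE (3,6): turn R to S, flip to black, move to (4,6). |black|=7
Step 9: on WHITE (4,6): turn R to W, flip to black, move to (4,5). |black|=8
Step 10: on BLACK (4,5): turn L to S, flip to white, move to (5,5). |black|=7
Step 11: on BLACK (5,5): turn L to E, flip to white, move to (5,6). |black|=6
Step 12: on WHITE (5,6): turn R to S, flip to black, move to (6,6). |black|=7
Step 13: on BLACK (6,6): turn L to E, flip to white, move to (6,7). |black|=6
Step 14: on WHITE (6,7): turn R to S, flip to black, move to (7,7). |black|=7

Answer: 7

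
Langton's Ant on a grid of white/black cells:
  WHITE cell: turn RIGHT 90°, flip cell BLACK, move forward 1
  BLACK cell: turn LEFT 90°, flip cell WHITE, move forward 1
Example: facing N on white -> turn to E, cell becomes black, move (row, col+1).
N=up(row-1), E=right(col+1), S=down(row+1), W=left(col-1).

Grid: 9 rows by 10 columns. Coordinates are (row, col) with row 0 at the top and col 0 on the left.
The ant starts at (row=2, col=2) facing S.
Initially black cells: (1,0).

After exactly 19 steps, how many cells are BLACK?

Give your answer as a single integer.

Answer: 8

Derivation:
Step 1: on WHITE (2,2): turn R to W, flip to black, move to (2,1). |black|=2
Step 2: on WHITE (2,1): turn R to N, flip to black, move to (1,1). |black|=3
Step 3: on WHITE (1,1): turn R to E, flip to black, move to (1,2). |black|=4
Step 4: on WHITE (1,2): turn R to S, flip to black, move to (2,2). |black|=5
Step 5: on BLACK (2,2): turn L to E, flip to white, move to (2,3). |black|=4
Step 6: on WHITE (2,3): turn R to S, flip to black, move to (3,3). |black|=5
Step 7: on WHITE (3,3): turn R to W, flip to black, move to (3,2). |black|=6
Step 8: on WHITE (3,2): turn R to N, flip to black, move to (2,2). |black|=7
Step 9: on WHITE (2,2): turn R to E, flip to black, move to (2,3). |black|=8
Step 10: on BLACK (2,3): turn L to N, flip to white, move to (1,3). |black|=7
Step 11: on WHITE (1,3): turn R to E, flip to black, move to (1,4). |black|=8
Step 12: on WHITE (1,4): turn R to S, flip to black, move to (2,4). |black|=9
Step 13: on WHITE (2,4): turn R to W, flip to black, move to (2,3). |black|=10
Step 14: on WHITE (2,3): turn R to N, flip to black, move to (1,3). |black|=11
Step 15: on BLACK (1,3): turn L to W, flip to white, move to (1,2). |black|=10
Step 16: on BLACK (1,2): turn L to S, flip to white, move to (2,2). |black|=9
Step 17: on BLACK (2,2): turn L to E, flip to white, move to (2,3). |black|=8
Step 18: on BLACK (2,3): turn L to N, flip to white, move to (1,3). |black|=7
Step 19: on WHITE (1,3): turn R to E, flip to black, move to (1,4). |black|=8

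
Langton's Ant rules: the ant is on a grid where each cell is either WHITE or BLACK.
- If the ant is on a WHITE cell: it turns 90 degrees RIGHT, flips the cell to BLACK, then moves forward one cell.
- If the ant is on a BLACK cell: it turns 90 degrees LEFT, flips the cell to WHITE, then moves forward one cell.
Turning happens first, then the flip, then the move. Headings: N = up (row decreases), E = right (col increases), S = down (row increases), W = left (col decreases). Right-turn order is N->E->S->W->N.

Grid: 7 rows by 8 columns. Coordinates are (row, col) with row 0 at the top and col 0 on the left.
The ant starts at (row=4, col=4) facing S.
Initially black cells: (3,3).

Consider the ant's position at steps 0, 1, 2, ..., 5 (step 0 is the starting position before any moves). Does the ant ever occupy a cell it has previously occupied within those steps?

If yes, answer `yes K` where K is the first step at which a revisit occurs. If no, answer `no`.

Step 1: on WHITE (4,4): turn R to W, flip to black, move to (4,3). |black|=2 — new cell
Step 2: on WHITE (4,3): turn R to N, flip to black, move to (3,3). |black|=3 — new cell
Step 3: on BLACK (3,3): turn L to W, flip to white, move to (3,2). |black|=2 — new cell
Step 4: on WHITE (3,2): turn R to N, flip to black, move to (2,2). |black|=3 — new cell
Step 5: on WHITE (2,2): turn R to E, flip to black, move to (2,3). |black|=4 — new cell
No revisit within 5 steps.

Answer: no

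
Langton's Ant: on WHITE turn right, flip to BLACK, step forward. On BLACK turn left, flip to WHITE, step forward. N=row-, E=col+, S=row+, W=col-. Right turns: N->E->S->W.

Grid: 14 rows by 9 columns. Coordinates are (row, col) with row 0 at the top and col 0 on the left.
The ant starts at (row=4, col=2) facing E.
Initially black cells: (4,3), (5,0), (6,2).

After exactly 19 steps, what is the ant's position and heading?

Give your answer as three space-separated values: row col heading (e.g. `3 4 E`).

Answer: 4 3 S

Derivation:
Step 1: on WHITE (4,2): turn R to S, flip to black, move to (5,2). |black|=4
Step 2: on WHITE (5,2): turn R to W, flip to black, move to (5,1). |black|=5
Step 3: on WHITE (5,1): turn R to N, flip to black, move to (4,1). |black|=6
Step 4: on WHITE (4,1): turn R to E, flip to black, move to (4,2). |black|=7
Step 5: on BLACK (4,2): turn L to N, flip to white, move to (3,2). |black|=6
Step 6: on WHITE (3,2): turn R to E, flip to black, move to (3,3). |black|=7
Step 7: on WHITE (3,3): turn R to S, flip to black, move to (4,3). |black|=8
Step 8: on BLACK (4,3): turn L to E, flip to white, move to (4,4). |black|=7
Step 9: on WHITE (4,4): turn R to S, flip to black, move to (5,4). |black|=8
Step 10: on WHITE (5,4): turn R to W, flip to black, move to (5,3). |black|=9
Step 11: on WHITE (5,3): turn R to N, flip to black, move to (4,3). |black|=10
Step 12: on WHITE (4,3): turn R to E, flip to black, move to (4,4). |black|=11
Step 13: on BLACK (4,4): turn L to N, flip to white, move to (3,4). |black|=10
Step 14: on WHITE (3,4): turn R to E, flip to black, move to (3,5). |black|=11
Step 15: on WHITE (3,5): turn R to S, flip to black, move to (4,5). |black|=12
Step 16: on WHITE (4,5): turn R to W, flip to black, move to (4,4). |black|=13
Step 17: on WHITE (4,4): turn R to N, flip to black, move to (3,4). |black|=14
Step 18: on BLACK (3,4): turn L to W, flip to white, move to (3,3). |black|=13
Step 19: on BLACK (3,3): turn L to S, flip to white, move to (4,3). |black|=12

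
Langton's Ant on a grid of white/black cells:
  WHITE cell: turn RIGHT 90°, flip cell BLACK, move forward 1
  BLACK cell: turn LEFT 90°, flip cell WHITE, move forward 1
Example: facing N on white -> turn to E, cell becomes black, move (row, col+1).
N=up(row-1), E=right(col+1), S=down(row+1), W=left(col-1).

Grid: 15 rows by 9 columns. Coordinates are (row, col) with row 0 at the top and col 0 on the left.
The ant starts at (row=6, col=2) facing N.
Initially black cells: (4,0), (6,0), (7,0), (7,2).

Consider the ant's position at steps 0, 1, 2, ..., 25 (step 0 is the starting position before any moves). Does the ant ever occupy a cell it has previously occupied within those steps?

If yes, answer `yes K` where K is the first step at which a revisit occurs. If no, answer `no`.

Answer: yes 7

Derivation:
Step 1: on WHITE (6,2): turn R to E, flip to black, move to (6,3). |black|=5 — new cell
Step 2: on WHITE (6,3): turn R to S, flip to black, move to (7,3). |black|=6 — new cell
Step 3: on WHITE (7,3): turn R to W, flip to black, move to (7,2). |black|=7 — new cell
Step 4: on BLACK (7,2): turn L to S, flip to white, move to (8,2). |black|=6 — new cell
Step 5: on WHITE (8,2): turn R to W, flip to black, move to (8,1). |black|=7 — new cell
Step 6: on WHITE (8,1): turn R to N, flip to black, move to (7,1). |black|=8 — new cell
Step 7: on WHITE (7,1): turn R to E, flip to black, move to (7,2). |black|=9 — REVISIT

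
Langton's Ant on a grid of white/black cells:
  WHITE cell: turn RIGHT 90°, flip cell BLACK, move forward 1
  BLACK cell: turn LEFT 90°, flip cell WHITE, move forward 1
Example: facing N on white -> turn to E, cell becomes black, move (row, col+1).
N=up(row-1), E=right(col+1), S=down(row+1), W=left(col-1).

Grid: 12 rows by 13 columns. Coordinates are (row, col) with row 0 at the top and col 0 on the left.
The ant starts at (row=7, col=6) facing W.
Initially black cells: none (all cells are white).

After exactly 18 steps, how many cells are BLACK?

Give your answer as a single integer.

Answer: 6

Derivation:
Step 1: on WHITE (7,6): turn R to N, flip to black, move to (6,6). |black|=1
Step 2: on WHITE (6,6): turn R to E, flip to black, move to (6,7). |black|=2
Step 3: on WHITE (6,7): turn R to S, flip to black, move to (7,7). |black|=3
Step 4: on WHITE (7,7): turn R to W, flip to black, move to (7,6). |black|=4
Step 5: on BLACK (7,6): turn L to S, flip to white, move to (8,6). |black|=3
Step 6: on WHITE (8,6): turn R to W, flip to black, move to (8,5). |black|=4
Step 7: on WHITE (8,5): turn R to N, flip to black, move to (7,5). |black|=5
Step 8: on WHITE (7,5): turn R to E, flip to black, move to (7,6). |black|=6
Step 9: on WHITE (7,6): turn R to S, flip to black, move to (8,6). |black|=7
Step 10: on BLACK (8,6): turn L to E, flip to white, move to (8,7). |black|=6
Step 11: on WHITE (8,7): turn R to S, flip to black, move to (9,7). |black|=7
Step 12: on WHITE (9,7): turn R to W, flip to black, move to (9,6). |black|=8
Step 13: on WHITE (9,6): turn R to N, flip to black, move to (8,6). |black|=9
Step 14: on WHITE (8,6): turn R to E, flip to black, move to (8,7). |black|=10
Step 15: on BLACK (8,7): turn L to N, flip to white, move to (7,7). |black|=9
Step 16: on BLACK (7,7): turn L to W, flip to white, move to (7,6). |black|=8
Step 17: on BLACK (7,6): turn L to S, flip to white, move to (8,6). |black|=7
Step 18: on BLACK (8,6): turn L to E, flip to white, move to (8,7). |black|=6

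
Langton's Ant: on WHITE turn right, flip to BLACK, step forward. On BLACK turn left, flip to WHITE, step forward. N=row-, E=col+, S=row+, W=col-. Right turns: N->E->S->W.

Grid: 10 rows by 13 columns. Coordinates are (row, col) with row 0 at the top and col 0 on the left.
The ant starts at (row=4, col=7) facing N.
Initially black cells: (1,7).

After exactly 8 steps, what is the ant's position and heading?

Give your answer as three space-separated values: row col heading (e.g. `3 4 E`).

Answer: 4 7 S

Derivation:
Step 1: on WHITE (4,7): turn R to E, flip to black, move to (4,8). |black|=2
Step 2: on WHITE (4,8): turn R to S, flip to black, move to (5,8). |black|=3
Step 3: on WHITE (5,8): turn R to W, flip to black, move to (5,7). |black|=4
Step 4: on WHITE (5,7): turn R to N, flip to black, move to (4,7). |black|=5
Step 5: on BLACK (4,7): turn L to W, flip to white, move to (4,6). |black|=4
Step 6: on WHITE (4,6): turn R to N, flip to black, move to (3,6). |black|=5
Step 7: on WHITE (3,6): turn R to E, flip to black, move to (3,7). |black|=6
Step 8: on WHITE (3,7): turn R to S, flip to black, move to (4,7). |black|=7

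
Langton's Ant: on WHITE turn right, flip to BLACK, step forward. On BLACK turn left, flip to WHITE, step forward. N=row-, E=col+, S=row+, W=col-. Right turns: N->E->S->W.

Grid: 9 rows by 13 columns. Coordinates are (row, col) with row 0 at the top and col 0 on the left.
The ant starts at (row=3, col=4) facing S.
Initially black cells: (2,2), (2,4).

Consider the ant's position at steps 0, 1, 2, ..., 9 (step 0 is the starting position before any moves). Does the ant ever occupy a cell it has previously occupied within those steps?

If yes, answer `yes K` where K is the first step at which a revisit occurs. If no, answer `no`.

Step 1: on WHITE (3,4): turn R to W, flip to black, move to (3,3). |black|=3 — new cell
Step 2: on WHITE (3,3): turn R to N, flip to black, move to (2,3). |black|=4 — new cell
Step 3: on WHITE (2,3): turn R to E, flip to black, move to (2,4). |black|=5 — new cell
Step 4: on BLACK (2,4): turn L to N, flip to white, move to (1,4). |black|=4 — new cell
Step 5: on WHITE (1,4): turn R to E, flip to black, move to (1,5). |black|=5 — new cell
Step 6: on WHITE (1,5): turn R to S, flip to black, move to (2,5). |black|=6 — new cell
Step 7: on WHITE (2,5): turn R to W, flip to black, move to (2,4). |black|=7 — REVISIT

Answer: yes 7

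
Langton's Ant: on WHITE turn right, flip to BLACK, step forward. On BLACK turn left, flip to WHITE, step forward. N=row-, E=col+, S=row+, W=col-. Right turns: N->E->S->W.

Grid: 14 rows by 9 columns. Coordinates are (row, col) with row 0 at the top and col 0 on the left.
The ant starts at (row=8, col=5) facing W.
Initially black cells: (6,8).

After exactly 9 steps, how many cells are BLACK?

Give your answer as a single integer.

Step 1: on WHITE (8,5): turn R to N, flip to black, move to (7,5). |black|=2
Step 2: on WHITE (7,5): turn R to E, flip to black, move to (7,6). |black|=3
Step 3: on WHITE (7,6): turn R to S, flip to black, move to (8,6). |black|=4
Step 4: on WHITE (8,6): turn R to W, flip to black, move to (8,5). |black|=5
Step 5: on BLACK (8,5): turn L to S, flip to white, move to (9,5). |black|=4
Step 6: on WHITE (9,5): turn R to W, flip to black, move to (9,4). |black|=5
Step 7: on WHITE (9,4): turn R to N, flip to black, move to (8,4). |black|=6
Step 8: on WHITE (8,4): turn R to E, flip to black, move to (8,5). |black|=7
Step 9: on WHITE (8,5): turn R to S, flip to black, move to (9,5). |black|=8

Answer: 8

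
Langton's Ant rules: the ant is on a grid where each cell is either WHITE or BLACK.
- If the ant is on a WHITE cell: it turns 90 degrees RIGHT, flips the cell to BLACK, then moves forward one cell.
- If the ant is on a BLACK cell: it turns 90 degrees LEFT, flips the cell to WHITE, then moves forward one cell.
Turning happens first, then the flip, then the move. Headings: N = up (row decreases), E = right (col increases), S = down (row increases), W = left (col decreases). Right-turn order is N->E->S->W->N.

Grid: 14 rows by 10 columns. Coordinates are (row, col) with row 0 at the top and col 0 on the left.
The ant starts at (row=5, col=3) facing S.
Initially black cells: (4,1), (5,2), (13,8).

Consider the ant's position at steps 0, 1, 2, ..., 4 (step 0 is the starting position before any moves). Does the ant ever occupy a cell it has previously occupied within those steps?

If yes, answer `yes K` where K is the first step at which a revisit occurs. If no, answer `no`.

Step 1: on WHITE (5,3): turn R to W, flip to black, move to (5,2). |black|=4 — new cell
Step 2: on BLACK (5,2): turn L to S, flip to white, move to (6,2). |black|=3 — new cell
Step 3: on WHITE (6,2): turn R to W, flip to black, move to (6,1). |black|=4 — new cell
Step 4: on WHITE (6,1): turn R to N, flip to black, move to (5,1). |black|=5 — new cell
No revisit within 4 steps.

Answer: no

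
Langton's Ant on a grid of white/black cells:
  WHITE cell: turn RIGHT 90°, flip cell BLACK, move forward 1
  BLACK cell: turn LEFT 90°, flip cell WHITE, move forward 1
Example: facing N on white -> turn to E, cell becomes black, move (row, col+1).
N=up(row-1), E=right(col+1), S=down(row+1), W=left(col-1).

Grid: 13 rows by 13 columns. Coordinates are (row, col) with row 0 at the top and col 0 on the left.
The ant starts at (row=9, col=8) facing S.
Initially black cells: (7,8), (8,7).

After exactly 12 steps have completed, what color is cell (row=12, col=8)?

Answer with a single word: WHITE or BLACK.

Answer: WHITE

Derivation:
Step 1: on WHITE (9,8): turn R to W, flip to black, move to (9,7). |black|=3
Step 2: on WHITE (9,7): turn R to N, flip to black, move to (8,7). |black|=4
Step 3: on BLACK (8,7): turn L to W, flip to white, move to (8,6). |black|=3
Step 4: on WHITE (8,6): turn R to N, flip to black, move to (7,6). |black|=4
Step 5: on WHITE (7,6): turn R to E, flip to black, move to (7,7). |black|=5
Step 6: on WHITE (7,7): turn R to S, flip to black, move to (8,7). |black|=6
Step 7: on WHITE (8,7): turn R to W, flip to black, move to (8,6). |black|=7
Step 8: on BLACK (8,6): turn L to S, flip to white, move to (9,6). |black|=6
Step 9: on WHITE (9,6): turn R to W, flip to black, move to (9,5). |black|=7
Step 10: on WHITE (9,5): turn R to N, flip to black, move to (8,5). |black|=8
Step 11: on WHITE (8,5): turn R to E, flip to black, move to (8,6). |black|=9
Step 12: on WHITE (8,6): turn R to S, flip to black, move to (9,6). |black|=10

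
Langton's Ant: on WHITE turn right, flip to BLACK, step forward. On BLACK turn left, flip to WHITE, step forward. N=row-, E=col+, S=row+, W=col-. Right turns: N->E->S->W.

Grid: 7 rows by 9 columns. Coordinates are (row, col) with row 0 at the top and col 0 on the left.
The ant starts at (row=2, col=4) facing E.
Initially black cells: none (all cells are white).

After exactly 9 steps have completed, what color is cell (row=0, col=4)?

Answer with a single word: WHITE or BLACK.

Answer: WHITE

Derivation:
Step 1: on WHITE (2,4): turn R to S, flip to black, move to (3,4). |black|=1
Step 2: on WHITE (3,4): turn R to W, flip to black, move to (3,3). |black|=2
Step 3: on WHITE (3,3): turn R to N, flip to black, move to (2,3). |black|=3
Step 4: on WHITE (2,3): turn R to E, flip to black, move to (2,4). |black|=4
Step 5: on BLACK (2,4): turn L to N, flip to white, move to (1,4). |black|=3
Step 6: on WHITE (1,4): turn R to E, flip to black, move to (1,5). |black|=4
Step 7: on WHITE (1,5): turn R to S, flip to black, move to (2,5). |black|=5
Step 8: on WHITE (2,5): turn R to W, flip to black, move to (2,4). |black|=6
Step 9: on WHITE (2,4): turn R to N, flip to black, move to (1,4). |black|=7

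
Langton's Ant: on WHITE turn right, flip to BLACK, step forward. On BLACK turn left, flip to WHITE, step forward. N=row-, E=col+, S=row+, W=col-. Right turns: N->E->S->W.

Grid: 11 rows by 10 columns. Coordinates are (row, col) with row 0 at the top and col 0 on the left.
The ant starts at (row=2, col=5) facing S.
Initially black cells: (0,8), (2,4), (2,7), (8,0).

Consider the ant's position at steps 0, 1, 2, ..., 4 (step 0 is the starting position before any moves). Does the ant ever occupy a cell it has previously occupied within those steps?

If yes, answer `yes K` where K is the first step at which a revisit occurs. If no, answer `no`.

Step 1: on WHITE (2,5): turn R to W, flip to black, move to (2,4). |black|=5 — new cell
Step 2: on BLACK (2,4): turn L to S, flip to white, move to (3,4). |black|=4 — new cell
Step 3: on WHITE (3,4): turn R to W, flip to black, move to (3,3). |black|=5 — new cell
Step 4: on WHITE (3,3): turn R to N, flip to black, move to (2,3). |black|=6 — new cell
No revisit within 4 steps.

Answer: no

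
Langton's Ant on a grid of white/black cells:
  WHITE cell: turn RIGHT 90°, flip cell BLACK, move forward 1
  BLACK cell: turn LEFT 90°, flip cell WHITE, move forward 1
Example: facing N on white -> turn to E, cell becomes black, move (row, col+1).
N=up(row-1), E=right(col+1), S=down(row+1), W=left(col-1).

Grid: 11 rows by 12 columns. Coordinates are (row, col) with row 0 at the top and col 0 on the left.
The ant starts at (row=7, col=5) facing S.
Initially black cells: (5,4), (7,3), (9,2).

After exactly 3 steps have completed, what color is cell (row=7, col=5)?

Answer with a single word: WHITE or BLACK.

Step 1: on WHITE (7,5): turn R to W, flip to black, move to (7,4). |black|=4
Step 2: on WHITE (7,4): turn R to N, flip to black, move to (6,4). |black|=5
Step 3: on WHITE (6,4): turn R to E, flip to black, move to (6,5). |black|=6

Answer: BLACK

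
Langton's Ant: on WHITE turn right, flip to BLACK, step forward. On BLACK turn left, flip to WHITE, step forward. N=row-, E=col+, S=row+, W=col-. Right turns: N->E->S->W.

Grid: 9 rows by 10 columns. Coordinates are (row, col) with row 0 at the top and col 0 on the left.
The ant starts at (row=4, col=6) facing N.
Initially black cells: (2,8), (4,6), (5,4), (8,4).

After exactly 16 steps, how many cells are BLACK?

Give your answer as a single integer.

Answer: 12

Derivation:
Step 1: on BLACK (4,6): turn L to W, flip to white, move to (4,5). |black|=3
Step 2: on WHITE (4,5): turn R to N, flip to black, move to (3,5). |black|=4
Step 3: on WHITE (3,5): turn R to E, flip to black, move to (3,6). |black|=5
Step 4: on WHITE (3,6): turn R to S, flip to black, move to (4,6). |black|=6
Step 5: on WHITE (4,6): turn R to W, flip to black, move to (4,5). |black|=7
Step 6: on BLACK (4,5): turn L to S, flip to white, move to (5,5). |black|=6
Step 7: on WHITE (5,5): turn R to W, flip to black, move to (5,4). |black|=7
Step 8: on BLACK (5,4): turn L to S, flip to white, move to (6,4). |black|=6
Step 9: on WHITE (6,4): turn R to W, flip to black, move to (6,3). |black|=7
Step 10: on WHITE (6,3): turn R to N, flip to black, move to (5,3). |black|=8
Step 11: on WHITE (5,3): turn R to E, flip to black, move to (5,4). |black|=9
Step 12: on WHITE (5,4): turn R to S, flip to black, move to (6,4). |black|=10
Step 13: on BLACK (6,4): turn L to E, flip to white, move to (6,5). |black|=9
Step 14: on WHITE (6,5): turn R to S, flip to black, move to (7,5). |black|=10
Step 15: on WHITE (7,5): turn R to W, flip to black, move to (7,4). |black|=11
Step 16: on WHITE (7,4): turn R to N, flip to black, move to (6,4). |black|=12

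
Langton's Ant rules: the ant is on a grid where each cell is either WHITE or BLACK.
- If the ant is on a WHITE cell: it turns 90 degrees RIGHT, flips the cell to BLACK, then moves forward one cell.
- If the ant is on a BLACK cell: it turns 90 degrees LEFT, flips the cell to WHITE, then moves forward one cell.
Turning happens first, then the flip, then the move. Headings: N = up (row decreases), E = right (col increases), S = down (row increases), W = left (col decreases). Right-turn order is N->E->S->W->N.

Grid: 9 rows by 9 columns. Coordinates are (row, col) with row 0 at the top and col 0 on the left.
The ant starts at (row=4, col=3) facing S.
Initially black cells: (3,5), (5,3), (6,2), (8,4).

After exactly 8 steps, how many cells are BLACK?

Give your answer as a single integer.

Answer: 8

Derivation:
Step 1: on WHITE (4,3): turn R to W, flip to black, move to (4,2). |black|=5
Step 2: on WHITE (4,2): turn R to N, flip to black, move to (3,2). |black|=6
Step 3: on WHITE (3,2): turn R to E, flip to black, move to (3,3). |black|=7
Step 4: on WHITE (3,3): turn R to S, flip to black, move to (4,3). |black|=8
Step 5: on BLACK (4,3): turn L to E, flip to white, move to (4,4). |black|=7
Step 6: on WHITE (4,4): turn R to S, flip to black, move to (5,4). |black|=8
Step 7: on WHITE (5,4): turn R to W, flip to black, move to (5,3). |black|=9
Step 8: on BLACK (5,3): turn L to S, flip to white, move to (6,3). |black|=8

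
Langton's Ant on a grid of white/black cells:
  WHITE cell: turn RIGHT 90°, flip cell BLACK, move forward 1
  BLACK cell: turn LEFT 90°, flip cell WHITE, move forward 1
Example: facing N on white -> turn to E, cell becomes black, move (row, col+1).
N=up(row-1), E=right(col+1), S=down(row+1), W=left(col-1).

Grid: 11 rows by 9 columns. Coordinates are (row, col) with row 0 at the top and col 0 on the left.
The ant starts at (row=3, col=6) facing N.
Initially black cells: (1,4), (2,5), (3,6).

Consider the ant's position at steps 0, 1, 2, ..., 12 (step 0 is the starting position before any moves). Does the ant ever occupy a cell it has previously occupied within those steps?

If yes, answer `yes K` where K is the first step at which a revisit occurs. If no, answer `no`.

Answer: yes 8

Derivation:
Step 1: on BLACK (3,6): turn L to W, flip to white, move to (3,5). |black|=2 — new cell
Step 2: on WHITE (3,5): turn R to N, flip to black, move to (2,5). |black|=3 — new cell
Step 3: on BLACK (2,5): turn L to W, flip to white, move to (2,4). |black|=2 — new cell
Step 4: on WHITE (2,4): turn R to N, flip to black, move to (1,4). |black|=3 — new cell
Step 5: on BLACK (1,4): turn L to W, flip to white, move to (1,3). |black|=2 — new cell
Step 6: on WHITE (1,3): turn R to N, flip to black, move to (0,3). |black|=3 — new cell
Step 7: on WHITE (0,3): turn R to E, flip to black, move to (0,4). |black|=4 — new cell
Step 8: on WHITE (0,4): turn R to S, flip to black, move to (1,4). |black|=5 — REVISIT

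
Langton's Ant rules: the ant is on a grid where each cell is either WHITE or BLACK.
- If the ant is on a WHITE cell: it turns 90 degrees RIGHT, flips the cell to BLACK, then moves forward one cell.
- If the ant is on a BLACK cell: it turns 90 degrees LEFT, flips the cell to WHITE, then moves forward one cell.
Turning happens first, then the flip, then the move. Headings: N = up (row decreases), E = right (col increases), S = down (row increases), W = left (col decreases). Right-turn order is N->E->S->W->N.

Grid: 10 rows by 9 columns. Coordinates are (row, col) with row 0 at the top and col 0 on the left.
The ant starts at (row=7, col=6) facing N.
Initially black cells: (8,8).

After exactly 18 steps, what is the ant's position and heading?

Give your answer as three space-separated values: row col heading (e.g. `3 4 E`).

Answer: 8 5 S

Derivation:
Step 1: on WHITE (7,6): turn R to E, flip to black, move to (7,7). |black|=2
Step 2: on WHITE (7,7): turn R to S, flip to black, move to (8,7). |black|=3
Step 3: on WHITE (8,7): turn R to W, flip to black, move to (8,6). |black|=4
Step 4: on WHITE (8,6): turn R to N, flip to black, move to (7,6). |black|=5
Step 5: on BLACK (7,6): turn L to W, flip to white, move to (7,5). |black|=4
Step 6: on WHITE (7,5): turn R to N, flip to black, move to (6,5). |black|=5
Step 7: on WHITE (6,5): turn R to E, flip to black, move to (6,6). |black|=6
Step 8: on WHITE (6,6): turn R to S, flip to black, move to (7,6). |black|=7
Step 9: on WHITE (7,6): turn R to W, flip to black, move to (7,5). |black|=8
Step 10: on BLACK (7,5): turn L to S, flip to white, move to (8,5). |black|=7
Step 11: on WHITE (8,5): turn R to W, flip to black, move to (8,4). |black|=8
Step 12: on WHITE (8,4): turn R to N, flip to black, move to (7,4). |black|=9
Step 13: on WHITE (7,4): turn R to E, flip to black, move to (7,5). |black|=10
Step 14: on WHITE (7,5): turn R to S, flip to black, move to (8,5). |black|=11
Step 15: on BLACK (8,5): turn L to E, flip to white, move to (8,6). |black|=10
Step 16: on BLACK (8,6): turn L to N, flip to white, move to (7,6). |black|=9
Step 17: on BLACK (7,6): turn L to W, flip to white, move to (7,5). |black|=8
Step 18: on BLACK (7,5): turn L to S, flip to white, move to (8,5). |black|=7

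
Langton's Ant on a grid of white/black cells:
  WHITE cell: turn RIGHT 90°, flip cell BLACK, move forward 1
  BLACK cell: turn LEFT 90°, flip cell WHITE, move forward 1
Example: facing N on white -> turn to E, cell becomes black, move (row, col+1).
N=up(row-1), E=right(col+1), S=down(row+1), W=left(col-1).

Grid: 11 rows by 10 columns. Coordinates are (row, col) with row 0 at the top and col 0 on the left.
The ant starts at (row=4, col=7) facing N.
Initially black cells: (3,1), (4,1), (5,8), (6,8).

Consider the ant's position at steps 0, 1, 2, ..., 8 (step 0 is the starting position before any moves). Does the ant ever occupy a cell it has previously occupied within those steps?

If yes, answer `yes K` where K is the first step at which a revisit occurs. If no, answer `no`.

Step 1: on WHITE (4,7): turn R to E, flip to black, move to (4,8). |black|=5 — new cell
Step 2: on WHITE (4,8): turn R to S, flip to black, move to (5,8). |black|=6 — new cell
Step 3: on BLACK (5,8): turn L to E, flip to white, move to (5,9). |black|=5 — new cell
Step 4: on WHITE (5,9): turn R to S, flip to black, move to (6,9). |black|=6 — new cell
Step 5: on WHITE (6,9): turn R to W, flip to black, move to (6,8). |black|=7 — new cell
Step 6: on BLACK (6,8): turn L to S, flip to white, move to (7,8). |black|=6 — new cell
Step 7: on WHITE (7,8): turn R to W, flip to black, move to (7,7). |black|=7 — new cell
Step 8: on WHITE (7,7): turn R to N, flip to black, move to (6,7). |black|=8 — new cell
No revisit within 8 steps.

Answer: no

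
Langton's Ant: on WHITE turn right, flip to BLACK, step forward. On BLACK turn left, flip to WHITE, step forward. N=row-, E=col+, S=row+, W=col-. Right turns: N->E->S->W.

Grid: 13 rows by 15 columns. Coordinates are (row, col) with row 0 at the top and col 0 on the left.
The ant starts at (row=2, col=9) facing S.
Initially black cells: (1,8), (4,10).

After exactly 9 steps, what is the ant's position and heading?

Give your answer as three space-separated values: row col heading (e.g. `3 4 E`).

Step 1: on WHITE (2,9): turn R to W, flip to black, move to (2,8). |black|=3
Step 2: on WHITE (2,8): turn R to N, flip to black, move to (1,8). |black|=4
Step 3: on BLACK (1,8): turn L to W, flip to white, move to (1,7). |black|=3
Step 4: on WHITE (1,7): turn R to N, flip to black, move to (0,7). |black|=4
Step 5: on WHITE (0,7): turn R to E, flip to black, move to (0,8). |black|=5
Step 6: on WHITE (0,8): turn R to S, flip to black, move to (1,8). |black|=6
Step 7: on WHITE (1,8): turn R to W, flip to black, move to (1,7). |black|=7
Step 8: on BLACK (1,7): turn L to S, flip to white, move to (2,7). |black|=6
Step 9: on WHITE (2,7): turn R to W, flip to black, move to (2,6). |black|=7

Answer: 2 6 W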